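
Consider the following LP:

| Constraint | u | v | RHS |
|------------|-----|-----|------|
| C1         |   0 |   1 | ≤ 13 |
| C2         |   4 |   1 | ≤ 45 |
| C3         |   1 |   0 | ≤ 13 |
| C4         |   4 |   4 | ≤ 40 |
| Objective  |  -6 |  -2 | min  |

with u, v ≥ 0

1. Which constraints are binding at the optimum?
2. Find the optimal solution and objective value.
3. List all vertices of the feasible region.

1. C4, v ≥ 0
2. u = 10, v = 0, z = -60
3. (0, 0), (10, 0), (0, 10)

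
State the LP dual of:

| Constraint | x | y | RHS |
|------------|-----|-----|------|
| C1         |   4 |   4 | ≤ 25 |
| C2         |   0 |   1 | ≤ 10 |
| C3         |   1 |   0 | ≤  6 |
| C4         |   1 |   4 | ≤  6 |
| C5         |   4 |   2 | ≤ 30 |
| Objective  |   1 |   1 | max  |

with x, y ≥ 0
Minimize: z = 25y1 + 10y2 + 6y3 + 6y4 + 30y5

Subject to:
  C1: -4y1 - y3 - y4 - 4y5 ≤ -1
  C2: -4y1 - y2 - 4y4 - 2y5 ≤ -1
  y1, y2, y3, y4, y5 ≥ 0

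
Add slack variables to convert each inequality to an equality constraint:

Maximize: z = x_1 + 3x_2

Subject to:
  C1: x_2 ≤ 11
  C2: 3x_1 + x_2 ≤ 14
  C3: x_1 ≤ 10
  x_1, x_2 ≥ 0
max z = x_1 + 3x_2

s.t.
  x_2 + s1 = 11
  3x_1 + x_2 + s2 = 14
  x_1 + s3 = 10
  x_1, x_2, s1, s2, s3 ≥ 0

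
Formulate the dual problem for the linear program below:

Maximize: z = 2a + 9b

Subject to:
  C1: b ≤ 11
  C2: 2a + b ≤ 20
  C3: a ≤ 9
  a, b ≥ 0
Minimize: z = 11y1 + 20y2 + 9y3

Subject to:
  C1: -2y2 - y3 ≤ -2
  C2: -y1 - y2 ≤ -9
  y1, y2, y3 ≥ 0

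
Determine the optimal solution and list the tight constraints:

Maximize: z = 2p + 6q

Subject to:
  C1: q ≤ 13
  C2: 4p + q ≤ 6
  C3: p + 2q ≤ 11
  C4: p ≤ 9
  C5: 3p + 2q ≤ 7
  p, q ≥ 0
Optimal: p = 0, q = 3.5
Binding: C5, p ≥ 0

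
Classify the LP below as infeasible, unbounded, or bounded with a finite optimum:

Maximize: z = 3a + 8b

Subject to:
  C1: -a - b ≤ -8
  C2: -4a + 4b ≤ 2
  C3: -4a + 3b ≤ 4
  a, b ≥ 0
Feasible point: (4, 4) satisfies every constraint, so the LP is feasible.
Direction d = (1, 0): for each constraint row a, a·d ≤ 0 —
  (-1)(1) + (-1)(0) = -1 ≤ 0
  (-4)(1) + (4)(0) = -4 ≤ 0
  (-4)(1) + (3)(0) = -4 ≤ 0
and d ≥ 0, so (4, 4) + t·d stays feasible for every t ≥ 0. Along this ray z = 3a + 8b changes by 3 per unit t, so z → +∞.

The LP is unbounded; z can be made arbitrarily large.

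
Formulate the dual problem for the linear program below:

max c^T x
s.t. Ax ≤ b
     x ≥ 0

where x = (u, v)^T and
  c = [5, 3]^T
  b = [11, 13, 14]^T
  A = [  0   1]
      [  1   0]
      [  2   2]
Minimize: z = 11y1 + 13y2 + 14y3

Subject to:
  C1: -y2 - 2y3 ≤ -5
  C2: -y1 - 2y3 ≤ -3
  y1, y2, y3 ≥ 0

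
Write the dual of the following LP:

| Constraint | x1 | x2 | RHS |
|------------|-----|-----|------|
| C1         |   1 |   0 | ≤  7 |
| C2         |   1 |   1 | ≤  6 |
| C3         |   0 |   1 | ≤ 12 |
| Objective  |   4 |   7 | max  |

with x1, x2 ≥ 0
Minimize: z = 7y1 + 6y2 + 12y3

Subject to:
  C1: -y1 - y2 ≤ -4
  C2: -y2 - y3 ≤ -7
  y1, y2, y3 ≥ 0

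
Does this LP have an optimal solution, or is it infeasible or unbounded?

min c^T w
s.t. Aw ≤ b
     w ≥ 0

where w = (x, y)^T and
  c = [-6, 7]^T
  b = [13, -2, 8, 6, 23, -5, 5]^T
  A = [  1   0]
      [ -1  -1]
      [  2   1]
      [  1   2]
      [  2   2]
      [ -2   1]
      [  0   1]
The point (4, 0) satisfies every constraint, so the LP is feasible; the constraints give x ≤ 13 and y ≤ 5, which with x, y ≥ 0 keep the feasible region inside a bounded box. A feasible, bounded LP attains a finite optimum at a vertex.

Bounded optimum: z* = -24 at (4, 0).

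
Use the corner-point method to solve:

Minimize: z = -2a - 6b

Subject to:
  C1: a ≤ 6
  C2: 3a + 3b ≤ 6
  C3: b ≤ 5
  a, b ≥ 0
Each vertex is the intersection of two constraint boundaries that also satisfies all remaining constraints:
  a = 0 and b = 0 → (0, 0)
  3a + 3b = 6 and b = 0 → (2, 0)
  3a + 3b = 6 and a = 0 → (0, 2)

Evaluating z = -2a - 6b at each vertex:
  (0, 0): z = 0
  (2, 0): z = -4
  (0, 2): z = -12

The minimum is at (0, 2) with z = -12.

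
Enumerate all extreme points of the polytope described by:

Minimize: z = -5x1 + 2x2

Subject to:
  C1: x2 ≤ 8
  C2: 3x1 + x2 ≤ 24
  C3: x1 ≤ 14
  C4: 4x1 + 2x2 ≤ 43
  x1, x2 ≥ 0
Each vertex is the intersection of two constraint boundaries that also satisfies all remaining constraints:
  x1 = 0 and x2 = 0 → (0, 0)
  3x1 + x2 = 24 and x2 = 0 → (8, 0)
  x2 = 8 and 3x1 + x2 = 24 → (5.333, 8)
  x2 = 8 and x1 = 0 → (0, 8)

Vertices: (0, 0), (8, 0), (5.333, 8), (0, 8)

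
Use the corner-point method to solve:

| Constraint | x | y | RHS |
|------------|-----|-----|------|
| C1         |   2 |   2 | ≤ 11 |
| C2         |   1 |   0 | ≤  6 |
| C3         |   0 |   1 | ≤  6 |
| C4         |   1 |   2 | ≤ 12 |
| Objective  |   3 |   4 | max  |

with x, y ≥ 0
Each vertex is the intersection of two constraint boundaries that also satisfies all remaining constraints:
  x = 0 and y = 0 → (0, 0)
  2x + 2y = 11 and y = 0 → (5.5, 0)
  2x + 2y = 11 and x = 0 → (0, 5.5)

Evaluating z = 3x + 4y at each vertex:
  (0, 0): z = 0
  (5.5, 0): z = 16.5
  (0, 5.5): z = 22

The maximum is at (0, 5.5) with z = 22.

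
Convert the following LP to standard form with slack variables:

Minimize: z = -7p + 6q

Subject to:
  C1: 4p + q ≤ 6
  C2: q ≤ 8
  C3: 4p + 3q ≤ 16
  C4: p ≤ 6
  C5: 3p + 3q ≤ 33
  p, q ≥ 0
min z = -7p + 6q

s.t.
  4p + q + s1 = 6
  q + s2 = 8
  4p + 3q + s3 = 16
  p + s4 = 6
  3p + 3q + s5 = 33
  p, q, s1, s2, s3, s4, s5 ≥ 0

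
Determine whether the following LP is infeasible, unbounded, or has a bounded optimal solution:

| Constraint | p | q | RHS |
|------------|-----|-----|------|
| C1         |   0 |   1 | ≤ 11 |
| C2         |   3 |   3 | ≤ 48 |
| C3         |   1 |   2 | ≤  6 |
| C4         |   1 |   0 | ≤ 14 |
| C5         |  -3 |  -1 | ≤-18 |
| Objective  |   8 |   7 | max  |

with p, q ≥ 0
The point (6, 0) satisfies every constraint, so the LP is feasible; the constraints give p ≤ 14 and q ≤ 11, which with p, q ≥ 0 keep the feasible region inside a bounded box. A feasible, bounded LP attains a finite optimum at a vertex.

Bounded optimum: z* = 48 at (6, 0).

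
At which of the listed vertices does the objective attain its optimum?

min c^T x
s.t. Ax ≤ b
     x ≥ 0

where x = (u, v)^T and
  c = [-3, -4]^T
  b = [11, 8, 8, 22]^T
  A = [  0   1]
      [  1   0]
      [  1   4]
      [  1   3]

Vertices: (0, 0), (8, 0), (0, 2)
Evaluating z = -3u - 4v at each vertex:
  (0, 0): z = 0
  (8, 0): z = -24
  (0, 2): z = -8

The smallest value is z = -24, attained at (8, 0).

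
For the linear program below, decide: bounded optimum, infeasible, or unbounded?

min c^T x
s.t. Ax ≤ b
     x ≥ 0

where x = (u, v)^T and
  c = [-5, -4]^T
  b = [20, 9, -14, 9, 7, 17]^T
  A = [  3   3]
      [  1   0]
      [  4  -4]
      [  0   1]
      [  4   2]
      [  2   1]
The point (0, 3.5) satisfies every constraint, so the LP is feasible; the constraints give u ≤ 9 and v ≤ 9, which with u, v ≥ 0 keep the feasible region inside a bounded box. A feasible, bounded LP attains a finite optimum at a vertex.

The LP has an optimal solution: (0, 3.5) with z = -14.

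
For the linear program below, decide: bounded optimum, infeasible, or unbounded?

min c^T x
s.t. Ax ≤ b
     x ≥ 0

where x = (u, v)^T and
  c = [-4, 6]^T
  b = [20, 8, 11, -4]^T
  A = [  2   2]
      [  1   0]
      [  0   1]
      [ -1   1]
The point (8, 0) satisfies every constraint, so the LP is feasible; the constraints give u ≤ 8 and v ≤ 11, which with u, v ≥ 0 keep the feasible region inside a bounded box. A feasible, bounded LP attains a finite optimum at a vertex.

Feasible with finite optimum z* = -32 at (8, 0).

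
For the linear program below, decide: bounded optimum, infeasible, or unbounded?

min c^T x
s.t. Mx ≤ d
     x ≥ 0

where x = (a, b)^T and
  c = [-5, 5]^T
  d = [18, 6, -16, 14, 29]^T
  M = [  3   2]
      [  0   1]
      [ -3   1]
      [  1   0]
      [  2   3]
The point (6, 0) satisfies every constraint, so the LP is feasible; the constraints give a ≤ 14 and b ≤ 6, which with a, b ≥ 0 keep the feasible region inside a bounded box. A feasible, bounded LP attains a finite optimum at a vertex.

The LP has an optimal solution: (6, 0) with z = -30.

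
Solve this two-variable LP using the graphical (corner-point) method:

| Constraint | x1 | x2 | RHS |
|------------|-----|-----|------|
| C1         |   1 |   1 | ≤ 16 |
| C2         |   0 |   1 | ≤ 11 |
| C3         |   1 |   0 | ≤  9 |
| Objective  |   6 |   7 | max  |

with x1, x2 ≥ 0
Each vertex is the intersection of two constraint boundaries that also satisfies all remaining constraints:
  x1 = 0 and x2 = 0 → (0, 0)
  x1 = 9 and x2 = 0 → (9, 0)
  x1 + x2 = 16 and x1 = 9 → (9, 7)
  x1 + x2 = 16 and x2 = 11 → (5, 11)
  x2 = 11 and x1 = 0 → (0, 11)

Evaluating z = 6x1 + 7x2 at each vertex:
  (0, 0): z = 0
  (9, 0): z = 54
  (9, 7): z = 103
  (5, 11): z = 107
  (0, 11): z = 77

The maximum is at (5, 11) with z = 107.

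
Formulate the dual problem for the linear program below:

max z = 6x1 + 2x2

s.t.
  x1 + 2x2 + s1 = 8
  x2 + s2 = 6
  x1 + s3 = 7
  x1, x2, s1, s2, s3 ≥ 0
Minimize: z = 8y1 + 6y2 + 7y3

Subject to:
  C1: -y1 - y3 ≤ -6
  C2: -2y1 - y2 ≤ -2
  y1, y2, y3 ≥ 0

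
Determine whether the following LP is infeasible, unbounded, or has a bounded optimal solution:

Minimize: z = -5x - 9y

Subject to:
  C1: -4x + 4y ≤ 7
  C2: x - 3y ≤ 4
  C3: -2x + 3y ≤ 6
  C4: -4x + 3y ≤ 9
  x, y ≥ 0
Feasible point: (0, 0) satisfies every constraint, so the LP is feasible.
Direction d = (3, 1): for each constraint row a, a·d ≤ 0 —
  (-4)(3) + (4)(1) = -8 ≤ 0
  (1)(3) + (-3)(1) = 0 ≤ 0
  (-2)(3) + (3)(1) = -3 ≤ 0
  (-4)(3) + (3)(1) = -9 ≤ 0
and d ≥ 0, so (0, 0) + t·d stays feasible for every t ≥ 0. Along this ray z = -5x - 9y changes by -24 per unit t, so z → −∞.

The LP is unbounded; z can be made arbitrarily small.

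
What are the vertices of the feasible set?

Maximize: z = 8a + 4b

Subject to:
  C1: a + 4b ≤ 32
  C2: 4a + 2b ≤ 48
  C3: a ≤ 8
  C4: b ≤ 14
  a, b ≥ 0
Each vertex is the intersection of two constraint boundaries that also satisfies all remaining constraints:
  a = 0 and b = 0 → (0, 0)
  a = 8 and b = 0 → (8, 0)
  a + 4b = 32 and a = 8 → (8, 6)
  a + 4b = 32 and a = 0 → (0, 8)

Vertices: (0, 0), (8, 0), (8, 6), (0, 8)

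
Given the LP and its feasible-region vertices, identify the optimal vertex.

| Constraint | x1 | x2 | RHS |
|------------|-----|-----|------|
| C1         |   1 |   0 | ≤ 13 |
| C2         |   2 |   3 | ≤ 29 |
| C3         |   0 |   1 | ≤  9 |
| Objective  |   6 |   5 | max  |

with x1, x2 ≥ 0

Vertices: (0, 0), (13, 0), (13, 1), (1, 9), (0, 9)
(13, 1) with z = 83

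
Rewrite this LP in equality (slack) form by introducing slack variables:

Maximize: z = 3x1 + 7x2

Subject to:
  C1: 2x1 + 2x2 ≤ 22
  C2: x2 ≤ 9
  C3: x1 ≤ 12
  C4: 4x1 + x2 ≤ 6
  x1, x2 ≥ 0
max z = 3x1 + 7x2

s.t.
  2x1 + 2x2 + s1 = 22
  x2 + s2 = 9
  x1 + s3 = 12
  4x1 + x2 + s4 = 6
  x1, x2, s1, s2, s3, s4 ≥ 0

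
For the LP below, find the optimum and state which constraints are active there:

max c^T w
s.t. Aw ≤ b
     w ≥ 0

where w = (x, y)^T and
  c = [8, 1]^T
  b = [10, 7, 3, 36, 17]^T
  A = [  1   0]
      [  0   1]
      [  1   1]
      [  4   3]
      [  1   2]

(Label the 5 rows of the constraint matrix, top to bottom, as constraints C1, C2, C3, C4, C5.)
Optimal: x = 3, y = 0
Slack at optimum:
  C1: slack = 7
  C2: slack = 7
  C3: slack = 0 (binding)
  C4: slack = 24
  C5: slack = 14
  x ≥ 0: x = 3
  y ≥ 0: y = 0 (binding)
Binding constraints: C3, y ≥ 0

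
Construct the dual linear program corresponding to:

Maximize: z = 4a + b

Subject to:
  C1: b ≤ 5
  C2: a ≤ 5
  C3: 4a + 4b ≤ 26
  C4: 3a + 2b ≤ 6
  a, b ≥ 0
Minimize: z = 5y1 + 5y2 + 26y3 + 6y4

Subject to:
  C1: -y2 - 4y3 - 3y4 ≤ -4
  C2: -y1 - 4y3 - 2y4 ≤ -1
  y1, y2, y3, y4 ≥ 0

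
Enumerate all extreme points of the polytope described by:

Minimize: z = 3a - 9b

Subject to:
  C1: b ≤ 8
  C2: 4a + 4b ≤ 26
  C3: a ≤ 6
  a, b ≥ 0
Each vertex is the intersection of two constraint boundaries that also satisfies all remaining constraints:
  a = 0 and b = 0 → (0, 0)
  a = 6 and b = 0 → (6, 0)
  4a + 4b = 26 and a = 6 → (6, 0.5)
  4a + 4b = 26 and a = 0 → (0, 6.5)

Vertices: (0, 0), (6, 0), (6, 0.5), (0, 6.5)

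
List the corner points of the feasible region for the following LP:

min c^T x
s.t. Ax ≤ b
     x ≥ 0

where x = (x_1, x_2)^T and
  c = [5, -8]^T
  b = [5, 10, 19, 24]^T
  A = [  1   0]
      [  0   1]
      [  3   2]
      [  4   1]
Each vertex is the intersection of two constraint boundaries that also satisfies all remaining constraints:
  x_1 = 0 and x_2 = 0 → (0, 0)
  x_1 = 5 and x_2 = 0 → (5, 0)
  x_1 = 5 and 3x_1 + 2x_2 = 19 → (5, 2)
  3x_1 + 2x_2 = 19 and x_1 = 0 → (0, 9.5)

Vertices: (0, 0), (5, 0), (5, 2), (0, 9.5)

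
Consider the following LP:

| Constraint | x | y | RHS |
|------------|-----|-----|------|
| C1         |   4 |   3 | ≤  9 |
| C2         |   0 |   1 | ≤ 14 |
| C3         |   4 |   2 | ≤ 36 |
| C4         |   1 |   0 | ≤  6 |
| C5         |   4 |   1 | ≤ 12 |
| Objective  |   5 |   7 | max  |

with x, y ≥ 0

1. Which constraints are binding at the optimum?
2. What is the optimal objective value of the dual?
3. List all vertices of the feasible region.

1. C1, x ≥ 0
2. 21 (by strong duality, equal to the primal optimum)
3. (0, 0), (2.25, 0), (0, 3)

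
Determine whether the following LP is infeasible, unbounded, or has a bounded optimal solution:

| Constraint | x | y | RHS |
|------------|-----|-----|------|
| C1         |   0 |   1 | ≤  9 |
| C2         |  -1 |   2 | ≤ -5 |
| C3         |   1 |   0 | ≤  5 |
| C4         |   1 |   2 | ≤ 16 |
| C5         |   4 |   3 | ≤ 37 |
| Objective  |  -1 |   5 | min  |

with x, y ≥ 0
The point (5, 0) satisfies every constraint, so the LP is feasible; the constraints give x ≤ 5 and y ≤ 9, which with x, y ≥ 0 keep the feasible region inside a bounded box. A feasible, bounded LP attains a finite optimum at a vertex.

Evaluating z = -x + 5y at each vertex:
  (5, 0): z = -5

Feasible with finite optimum z* = -5 at (5, 0).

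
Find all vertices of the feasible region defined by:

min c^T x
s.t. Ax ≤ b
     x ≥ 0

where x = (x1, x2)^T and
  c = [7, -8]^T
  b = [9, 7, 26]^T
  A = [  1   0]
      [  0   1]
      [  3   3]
Each vertex is the intersection of two constraint boundaries that also satisfies all remaining constraints:
  x1 = 0 and x2 = 0 → (0, 0)
  3x1 + 3x2 = 26 and x2 = 0 → (8.667, 0)
  x2 = 7 and 3x1 + 3x2 = 26 → (1.667, 7)
  x2 = 7 and x1 = 0 → (0, 7)

Vertices: (0, 0), (8.667, 0), (1.667, 7), (0, 7)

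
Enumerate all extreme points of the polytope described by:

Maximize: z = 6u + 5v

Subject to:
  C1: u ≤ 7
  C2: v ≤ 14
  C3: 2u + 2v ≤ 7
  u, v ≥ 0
Each vertex is the intersection of two constraint boundaries that also satisfies all remaining constraints:
  u = 0 and v = 0 → (0, 0)
  2u + 2v = 7 and v = 0 → (3.5, 0)
  2u + 2v = 7 and u = 0 → (0, 3.5)

Vertices: (0, 0), (3.5, 0), (0, 3.5)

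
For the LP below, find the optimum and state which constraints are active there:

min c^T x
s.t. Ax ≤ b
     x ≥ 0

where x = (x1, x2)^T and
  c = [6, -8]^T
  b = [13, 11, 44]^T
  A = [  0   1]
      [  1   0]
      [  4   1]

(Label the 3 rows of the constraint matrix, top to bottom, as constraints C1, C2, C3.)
Optimal: x1 = 0, x2 = 13
Binding: C1, x1 ≥ 0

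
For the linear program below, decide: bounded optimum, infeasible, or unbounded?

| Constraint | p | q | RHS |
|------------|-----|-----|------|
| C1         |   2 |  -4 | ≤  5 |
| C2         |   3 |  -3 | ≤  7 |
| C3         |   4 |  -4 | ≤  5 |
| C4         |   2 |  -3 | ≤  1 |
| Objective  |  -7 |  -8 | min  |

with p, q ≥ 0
Feasible point: (0, 0) satisfies every constraint, so the LP is feasible.
Direction d = (0, 1): for each constraint row a, a·d ≤ 0 —
  (2)(0) + (-4)(1) = -4 ≤ 0
  (3)(0) + (-3)(1) = -3 ≤ 0
  (4)(0) + (-4)(1) = -4 ≤ 0
  (2)(0) + (-3)(1) = -3 ≤ 0
and d ≥ 0, so (0, 0) + t·d stays feasible for every t ≥ 0. Along this ray z = -7p - 8q changes by -8 per unit t, so z → −∞.

Unbounded — the objective can decrease without bound over the feasible region.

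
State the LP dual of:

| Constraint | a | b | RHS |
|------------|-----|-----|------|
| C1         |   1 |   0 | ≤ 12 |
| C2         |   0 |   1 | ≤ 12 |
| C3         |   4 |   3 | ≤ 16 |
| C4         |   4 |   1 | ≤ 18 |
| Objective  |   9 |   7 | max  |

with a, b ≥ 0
Minimize: z = 12y1 + 12y2 + 16y3 + 18y4

Subject to:
  C1: -y1 - 4y3 - 4y4 ≤ -9
  C2: -y2 - 3y3 - y4 ≤ -7
  y1, y2, y3, y4 ≥ 0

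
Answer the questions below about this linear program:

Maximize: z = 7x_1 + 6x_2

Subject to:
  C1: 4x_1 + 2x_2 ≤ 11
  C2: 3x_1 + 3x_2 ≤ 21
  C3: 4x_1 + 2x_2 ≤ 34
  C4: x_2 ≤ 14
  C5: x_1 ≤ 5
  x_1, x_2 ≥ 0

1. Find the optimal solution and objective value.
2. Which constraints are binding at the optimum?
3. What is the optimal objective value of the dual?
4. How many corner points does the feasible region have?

1. x_1 = 0, x_2 = 5.5, z = 33
2. C1, x_1 ≥ 0
3. 33 (by strong duality, equal to the primal optimum)
4. 3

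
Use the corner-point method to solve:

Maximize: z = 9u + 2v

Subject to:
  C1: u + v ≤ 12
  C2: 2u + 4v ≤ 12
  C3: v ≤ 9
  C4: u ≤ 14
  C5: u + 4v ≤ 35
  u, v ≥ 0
u = 6, v = 0, z = 54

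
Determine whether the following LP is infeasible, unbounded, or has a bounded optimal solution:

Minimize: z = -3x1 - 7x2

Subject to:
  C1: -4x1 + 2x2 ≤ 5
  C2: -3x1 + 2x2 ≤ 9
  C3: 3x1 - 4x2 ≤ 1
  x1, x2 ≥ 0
Feasible point: (0, 0) satisfies every constraint, so the LP is feasible.
Direction d = (1, 1): for each constraint row a, a·d ≤ 0 —
  (-4)(1) + (2)(1) = -2 ≤ 0
  (-3)(1) + (2)(1) = -1 ≤ 0
  (3)(1) + (-4)(1) = -1 ≤ 0
and d ≥ 0, so (0, 0) + t·d stays feasible for every t ≥ 0. Along this ray z = -3x1 - 7x2 changes by -10 per unit t, so z → −∞.

The LP is unbounded; z can be made arbitrarily small.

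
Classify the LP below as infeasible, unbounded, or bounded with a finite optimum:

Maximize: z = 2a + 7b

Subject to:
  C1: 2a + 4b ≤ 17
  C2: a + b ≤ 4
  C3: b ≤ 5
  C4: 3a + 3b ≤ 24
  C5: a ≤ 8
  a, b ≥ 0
The point (0, 4) satisfies every constraint, so the LP is feasible; the constraints give a ≤ 8 and b ≤ 5, which with a, b ≥ 0 keep the feasible region inside a bounded box. A feasible, bounded LP attains a finite optimum at a vertex.

Evaluating z = 2a + 7b at each vertex:
  (0, 0): z = 0
  (4, 0): z = 8
  (0, 4): z = 28

Feasible with finite optimum z* = 28 at (0, 4).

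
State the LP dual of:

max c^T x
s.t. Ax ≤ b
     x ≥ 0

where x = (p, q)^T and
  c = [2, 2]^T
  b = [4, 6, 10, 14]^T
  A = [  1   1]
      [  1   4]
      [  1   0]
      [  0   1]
Minimize: z = 4y1 + 6y2 + 10y3 + 14y4

Subject to:
  C1: -y1 - y2 - y3 ≤ -2
  C2: -y1 - 4y2 - y4 ≤ -2
  y1, y2, y3, y4 ≥ 0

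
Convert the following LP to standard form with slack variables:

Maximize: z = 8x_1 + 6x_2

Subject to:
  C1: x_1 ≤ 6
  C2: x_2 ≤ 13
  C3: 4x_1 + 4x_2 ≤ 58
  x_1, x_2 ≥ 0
max z = 8x_1 + 6x_2

s.t.
  x_1 + s1 = 6
  x_2 + s2 = 13
  4x_1 + 4x_2 + s3 = 58
  x_1, x_2, s1, s2, s3 ≥ 0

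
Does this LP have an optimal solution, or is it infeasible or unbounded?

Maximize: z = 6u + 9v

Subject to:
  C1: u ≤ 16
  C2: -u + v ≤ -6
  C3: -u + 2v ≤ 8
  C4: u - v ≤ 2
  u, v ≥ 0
C4 requires u - v ≤ 2, while C2 (-u + v ≤ -6) is equivalent to u - v ≥ 6. Together they would need 6 ≤ u - v ≤ 2, which is impossible since 6 > 2. No point satisfies all constraints.

The feasible region is empty; the LP is infeasible.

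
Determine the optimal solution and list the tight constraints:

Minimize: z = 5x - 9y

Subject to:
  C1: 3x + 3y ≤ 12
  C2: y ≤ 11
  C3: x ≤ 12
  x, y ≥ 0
Optimal: x = 0, y = 4
Slack at optimum:
  C1: slack = 0 (binding)
  C2: slack = 7
  C3: slack = 12
  x ≥ 0: x = 0 (binding)
  y ≥ 0: y = 4
Binding constraints: C1, x ≥ 0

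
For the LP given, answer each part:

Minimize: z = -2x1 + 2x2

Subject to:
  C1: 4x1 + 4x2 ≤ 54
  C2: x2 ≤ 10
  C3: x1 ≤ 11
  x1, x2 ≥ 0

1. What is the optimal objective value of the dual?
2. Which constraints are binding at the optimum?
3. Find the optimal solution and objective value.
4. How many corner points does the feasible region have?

1. -22 (by strong duality, equal to the primal optimum)
2. C3, x2 ≥ 0
3. x1 = 11, x2 = 0, z = -22
4. 5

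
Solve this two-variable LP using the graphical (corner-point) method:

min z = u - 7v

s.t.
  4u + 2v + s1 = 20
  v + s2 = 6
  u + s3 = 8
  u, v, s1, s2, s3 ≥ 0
u = 0, v = 6, z = -42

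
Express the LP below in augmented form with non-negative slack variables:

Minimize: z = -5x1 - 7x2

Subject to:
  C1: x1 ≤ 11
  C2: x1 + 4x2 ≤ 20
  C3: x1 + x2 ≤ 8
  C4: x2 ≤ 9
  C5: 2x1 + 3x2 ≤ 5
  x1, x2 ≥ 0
min z = -5x1 - 7x2

s.t.
  x1 + s1 = 11
  x1 + 4x2 + s2 = 20
  x1 + x2 + s3 = 8
  x2 + s4 = 9
  2x1 + 3x2 + s5 = 5
  x1, x2, s1, s2, s3, s4, s5 ≥ 0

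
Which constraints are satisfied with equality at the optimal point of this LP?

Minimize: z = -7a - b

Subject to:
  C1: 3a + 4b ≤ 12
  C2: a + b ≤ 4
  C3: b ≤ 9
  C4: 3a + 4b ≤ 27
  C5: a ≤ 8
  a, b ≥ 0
Optimal: a = 4, b = 0
Slack at optimum:
  C1: slack = 0 (binding)
  C2: slack = 0 (binding)
  C3: slack = 9
  C4: slack = 15
  C5: slack = 4
  a ≥ 0: a = 4
  b ≥ 0: b = 0 (binding)
Binding constraints: C1, C2, b ≥ 0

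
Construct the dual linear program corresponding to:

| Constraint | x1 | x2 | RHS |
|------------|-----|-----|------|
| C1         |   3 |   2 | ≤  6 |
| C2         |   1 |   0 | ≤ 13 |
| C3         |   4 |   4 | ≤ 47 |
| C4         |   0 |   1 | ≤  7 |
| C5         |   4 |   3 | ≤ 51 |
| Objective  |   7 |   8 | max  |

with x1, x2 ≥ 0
Minimize: z = 6y1 + 13y2 + 47y3 + 7y4 + 51y5

Subject to:
  C1: -3y1 - y2 - 4y3 - 4y5 ≤ -7
  C2: -2y1 - 4y3 - y4 - 3y5 ≤ -8
  y1, y2, y3, y4, y5 ≥ 0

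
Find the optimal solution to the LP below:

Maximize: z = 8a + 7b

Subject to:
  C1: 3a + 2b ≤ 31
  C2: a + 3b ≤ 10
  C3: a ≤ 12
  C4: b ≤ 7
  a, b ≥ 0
a = 10, b = 0, z = 80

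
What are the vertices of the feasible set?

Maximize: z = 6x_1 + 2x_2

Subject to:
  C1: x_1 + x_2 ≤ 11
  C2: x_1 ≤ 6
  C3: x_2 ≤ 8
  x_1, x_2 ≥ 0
Each vertex is the intersection of two constraint boundaries that also satisfies all remaining constraints:
  x_1 = 0 and x_2 = 0 → (0, 0)
  x_1 = 6 and x_2 = 0 → (6, 0)
  x_1 + x_2 = 11 and x_1 = 6 → (6, 5)
  x_1 + x_2 = 11 and x_2 = 8 → (3, 8)
  x_2 = 8 and x_1 = 0 → (0, 8)

Vertices: (0, 0), (6, 0), (6, 5), (3, 8), (0, 8)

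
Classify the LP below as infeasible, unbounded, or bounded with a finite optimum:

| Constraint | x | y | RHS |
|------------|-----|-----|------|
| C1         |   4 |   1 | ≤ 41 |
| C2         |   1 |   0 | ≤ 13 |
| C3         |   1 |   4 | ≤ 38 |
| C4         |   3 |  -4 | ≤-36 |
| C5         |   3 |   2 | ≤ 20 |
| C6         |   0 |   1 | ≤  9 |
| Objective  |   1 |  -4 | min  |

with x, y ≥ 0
The point (0, 9) satisfies every constraint, so the LP is feasible; the constraints give x ≤ 13 and y ≤ 9, which with x, y ≥ 0 keep the feasible region inside a bounded box. A feasible, bounded LP attains a finite optimum at a vertex.

Evaluating z = x - 4y at each vertex:
  (0, 9): z = -36

Feasible with finite optimum z* = -36 at (0, 9).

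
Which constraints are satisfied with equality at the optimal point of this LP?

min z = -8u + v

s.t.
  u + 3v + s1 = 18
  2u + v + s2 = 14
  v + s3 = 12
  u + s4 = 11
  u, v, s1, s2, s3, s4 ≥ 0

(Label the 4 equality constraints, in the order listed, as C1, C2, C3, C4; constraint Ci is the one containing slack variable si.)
Optimal: u = 7, v = 0
Slack at optimum:
  C1: slack = 11
  C2: slack = 0 (binding)
  C3: slack = 12
  C4: slack = 4
  u ≥ 0: u = 7
  v ≥ 0: v = 0 (binding)
Binding constraints: C2, v ≥ 0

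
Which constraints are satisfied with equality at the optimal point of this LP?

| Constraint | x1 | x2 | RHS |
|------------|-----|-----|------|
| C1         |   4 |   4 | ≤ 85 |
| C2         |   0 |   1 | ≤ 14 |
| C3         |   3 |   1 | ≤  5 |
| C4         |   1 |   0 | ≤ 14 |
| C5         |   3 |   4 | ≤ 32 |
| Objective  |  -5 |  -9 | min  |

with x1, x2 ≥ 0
Optimal: x1 = 0, x2 = 5
Binding: C3, x1 ≥ 0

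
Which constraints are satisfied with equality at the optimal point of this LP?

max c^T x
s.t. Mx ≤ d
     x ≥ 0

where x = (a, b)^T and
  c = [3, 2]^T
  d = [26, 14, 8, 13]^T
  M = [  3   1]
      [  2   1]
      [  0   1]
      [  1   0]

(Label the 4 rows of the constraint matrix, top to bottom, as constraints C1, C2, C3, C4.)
Optimal: a = 3, b = 8
Slack at optimum:
  C1: slack = 9
  C2: slack = 0 (binding)
  C3: slack = 0 (binding)
  C4: slack = 10
  a ≥ 0: a = 3
  b ≥ 0: b = 8
Binding constraints: C2, C3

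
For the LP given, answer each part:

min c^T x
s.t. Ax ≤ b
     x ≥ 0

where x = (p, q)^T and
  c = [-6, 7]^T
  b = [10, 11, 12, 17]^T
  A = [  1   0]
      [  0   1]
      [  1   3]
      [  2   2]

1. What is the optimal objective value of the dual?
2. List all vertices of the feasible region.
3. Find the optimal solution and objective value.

1. -51 (by strong duality, equal to the primal optimum)
2. (0, 0), (8.5, 0), (6.75, 1.75), (0, 4)
3. p = 8.5, q = 0, z = -51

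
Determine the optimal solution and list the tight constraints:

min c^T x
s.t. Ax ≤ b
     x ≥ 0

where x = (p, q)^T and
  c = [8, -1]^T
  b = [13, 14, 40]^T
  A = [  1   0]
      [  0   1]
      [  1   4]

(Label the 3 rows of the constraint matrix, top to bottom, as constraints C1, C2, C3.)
Optimal: p = 0, q = 10
Slack at optimum:
  C1: slack = 13
  C2: slack = 4
  C3: slack = 0 (binding)
  p ≥ 0: p = 0 (binding)
  q ≥ 0: q = 10
Binding constraints: C3, p ≥ 0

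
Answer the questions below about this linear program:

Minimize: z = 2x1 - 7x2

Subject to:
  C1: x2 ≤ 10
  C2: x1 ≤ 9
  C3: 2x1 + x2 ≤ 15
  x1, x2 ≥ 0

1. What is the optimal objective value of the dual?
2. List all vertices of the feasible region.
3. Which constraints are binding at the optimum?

1. -70 (by strong duality, equal to the primal optimum)
2. (0, 0), (7.5, 0), (2.5, 10), (0, 10)
3. C1, x1 ≥ 0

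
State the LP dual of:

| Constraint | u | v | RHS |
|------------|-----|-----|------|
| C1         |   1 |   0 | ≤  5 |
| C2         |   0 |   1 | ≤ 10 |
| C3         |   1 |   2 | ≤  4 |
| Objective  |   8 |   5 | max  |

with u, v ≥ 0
Minimize: z = 5y1 + 10y2 + 4y3

Subject to:
  C1: -y1 - y3 ≤ -8
  C2: -y2 - 2y3 ≤ -5
  y1, y2, y3 ≥ 0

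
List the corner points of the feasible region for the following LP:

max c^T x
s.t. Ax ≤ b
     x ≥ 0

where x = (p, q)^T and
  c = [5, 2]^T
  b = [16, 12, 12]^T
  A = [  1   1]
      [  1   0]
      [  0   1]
Each vertex is the intersection of two constraint boundaries that also satisfies all remaining constraints:
  p = 0 and q = 0 → (0, 0)
  p = 12 and q = 0 → (12, 0)
  p + q = 16 and p = 12 → (12, 4)
  p + q = 16 and q = 12 → (4, 12)
  q = 12 and p = 0 → (0, 12)

Vertices: (0, 0), (12, 0), (12, 4), (4, 12), (0, 12)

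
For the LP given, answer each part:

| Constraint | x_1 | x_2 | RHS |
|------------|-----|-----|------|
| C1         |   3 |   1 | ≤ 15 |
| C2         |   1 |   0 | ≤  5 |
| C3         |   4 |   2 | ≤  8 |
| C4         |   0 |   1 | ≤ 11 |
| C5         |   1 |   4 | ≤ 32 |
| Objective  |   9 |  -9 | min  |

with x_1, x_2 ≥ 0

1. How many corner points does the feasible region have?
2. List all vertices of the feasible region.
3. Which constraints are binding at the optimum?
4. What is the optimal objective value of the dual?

1. 3
2. (0, 0), (2, 0), (0, 4)
3. C3, x_1 ≥ 0
4. -36 (by strong duality, equal to the primal optimum)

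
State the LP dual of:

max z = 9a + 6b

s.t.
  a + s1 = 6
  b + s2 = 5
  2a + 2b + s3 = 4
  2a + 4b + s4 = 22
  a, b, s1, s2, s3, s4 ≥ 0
Minimize: z = 6y1 + 5y2 + 4y3 + 22y4

Subject to:
  C1: -y1 - 2y3 - 2y4 ≤ -9
  C2: -y2 - 2y3 - 4y4 ≤ -6
  y1, y2, y3, y4 ≥ 0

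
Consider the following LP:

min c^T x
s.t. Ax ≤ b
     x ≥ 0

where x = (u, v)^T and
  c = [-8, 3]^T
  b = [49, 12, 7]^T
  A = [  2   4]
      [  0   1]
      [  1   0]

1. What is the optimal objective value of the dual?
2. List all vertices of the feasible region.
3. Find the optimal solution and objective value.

1. -56 (by strong duality, equal to the primal optimum)
2. (0, 0), (7, 0), (7, 8.75), (0.5, 12), (0, 12)
3. u = 7, v = 0, z = -56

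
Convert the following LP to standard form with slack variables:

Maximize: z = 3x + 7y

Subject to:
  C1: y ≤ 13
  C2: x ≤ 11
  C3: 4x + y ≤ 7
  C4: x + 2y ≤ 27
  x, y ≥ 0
max z = 3x + 7y

s.t.
  y + s1 = 13
  x + s2 = 11
  4x + y + s3 = 7
  x + 2y + s4 = 27
  x, y, s1, s2, s3, s4 ≥ 0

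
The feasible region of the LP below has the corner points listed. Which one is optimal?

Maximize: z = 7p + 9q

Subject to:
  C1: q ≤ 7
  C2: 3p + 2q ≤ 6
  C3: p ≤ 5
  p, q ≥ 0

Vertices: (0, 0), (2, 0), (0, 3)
Evaluating z = 7p + 9q at each vertex:
  (0, 0): z = 0
  (2, 0): z = 14
  (0, 3): z = 27

The largest value is z = 27, attained at (0, 3).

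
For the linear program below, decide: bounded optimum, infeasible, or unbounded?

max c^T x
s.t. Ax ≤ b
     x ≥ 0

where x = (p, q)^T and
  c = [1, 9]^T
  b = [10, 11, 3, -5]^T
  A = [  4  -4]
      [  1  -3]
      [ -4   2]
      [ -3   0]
Feasible point: (2, 0) satisfies every constraint, so the LP is feasible.
Direction d = (1, 1): for each constraint row a, a·d ≤ 0 —
  (4)(1) + (-4)(1) = 0 ≤ 0
  (1)(1) + (-3)(1) = -2 ≤ 0
  (-4)(1) + (2)(1) = -2 ≤ 0
  (-3)(1) + (0)(1) = -3 ≤ 0
and d ≥ 0, so (2, 0) + t·d stays feasible for every t ≥ 0. Along this ray z = p + 9q changes by 10 per unit t, so z → +∞.

Unbounded: there is a feasible ray along which z → +∞.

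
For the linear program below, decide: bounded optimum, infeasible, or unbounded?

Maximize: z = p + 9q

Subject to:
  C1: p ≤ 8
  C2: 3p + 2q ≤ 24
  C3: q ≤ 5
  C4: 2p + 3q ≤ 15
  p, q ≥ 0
The point (0, 5) satisfies every constraint, so the LP is feasible; the constraints give p ≤ 8 and q ≤ 5, which with p, q ≥ 0 keep the feasible region inside a bounded box. A feasible, bounded LP attains a finite optimum at a vertex.

Evaluating z = p + 9q at each vertex:
  (0, 0): z = 0
  (7.5, 0): z = 7.5
  (0, 5): z = 45

The LP has an optimal solution: (0, 5) with z = 45.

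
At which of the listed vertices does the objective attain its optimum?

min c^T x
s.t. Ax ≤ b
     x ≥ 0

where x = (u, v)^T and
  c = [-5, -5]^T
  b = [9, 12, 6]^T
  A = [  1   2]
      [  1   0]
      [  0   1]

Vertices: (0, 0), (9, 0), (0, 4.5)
(9, 0) with z = -45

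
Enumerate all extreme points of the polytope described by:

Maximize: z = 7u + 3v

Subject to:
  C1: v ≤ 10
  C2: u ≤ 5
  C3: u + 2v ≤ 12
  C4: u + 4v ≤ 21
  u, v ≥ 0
Each vertex is the intersection of two constraint boundaries that also satisfies all remaining constraints:
  u = 0 and v = 0 → (0, 0)
  u = 5 and v = 0 → (5, 0)
  u = 5 and u + 2v = 12 → (5, 3.5)
  u + 2v = 12 and u + 4v = 21 → (3, 4.5)
  u + 4v = 21 and u = 0 → (0, 5.25)

Vertices: (0, 0), (5, 0), (5, 3.5), (3, 4.5), (0, 5.25)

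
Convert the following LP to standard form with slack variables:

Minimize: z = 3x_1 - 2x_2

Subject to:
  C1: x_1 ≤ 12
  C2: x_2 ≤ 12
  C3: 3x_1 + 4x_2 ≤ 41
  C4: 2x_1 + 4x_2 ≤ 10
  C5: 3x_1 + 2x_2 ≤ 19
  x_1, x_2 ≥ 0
min z = 3x_1 - 2x_2

s.t.
  x_1 + s1 = 12
  x_2 + s2 = 12
  3x_1 + 4x_2 + s3 = 41
  2x_1 + 4x_2 + s4 = 10
  3x_1 + 2x_2 + s5 = 19
  x_1, x_2, s1, s2, s3, s4, s5 ≥ 0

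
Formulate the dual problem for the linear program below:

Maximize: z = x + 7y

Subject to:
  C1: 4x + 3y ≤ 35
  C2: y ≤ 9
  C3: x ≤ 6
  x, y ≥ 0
Minimize: z = 35y1 + 9y2 + 6y3

Subject to:
  C1: -4y1 - y3 ≤ -1
  C2: -3y1 - y2 ≤ -7
  y1, y2, y3 ≥ 0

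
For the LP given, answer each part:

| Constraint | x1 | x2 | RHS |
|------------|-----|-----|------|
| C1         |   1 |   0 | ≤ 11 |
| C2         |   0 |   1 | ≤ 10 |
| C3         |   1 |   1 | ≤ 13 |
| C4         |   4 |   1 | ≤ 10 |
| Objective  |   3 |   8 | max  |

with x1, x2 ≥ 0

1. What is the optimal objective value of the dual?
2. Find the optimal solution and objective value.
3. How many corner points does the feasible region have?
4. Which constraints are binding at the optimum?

1. 80 (by strong duality, equal to the primal optimum)
2. x1 = 0, x2 = 10, z = 80
3. 3
4. C2, C4, x1 ≥ 0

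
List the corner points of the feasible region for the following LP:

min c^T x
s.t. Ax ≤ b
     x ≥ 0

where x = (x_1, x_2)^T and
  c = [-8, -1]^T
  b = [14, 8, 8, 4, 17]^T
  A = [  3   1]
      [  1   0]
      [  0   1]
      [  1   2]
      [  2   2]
Each vertex is the intersection of two constraint boundaries that also satisfies all remaining constraints:
  x_1 = 0 and x_2 = 0 → (0, 0)
  x_1 + 2x_2 = 4 and x_2 = 0 → (4, 0)
  x_1 + 2x_2 = 4 and x_1 = 0 → (0, 2)

Vertices: (0, 0), (4, 0), (0, 2)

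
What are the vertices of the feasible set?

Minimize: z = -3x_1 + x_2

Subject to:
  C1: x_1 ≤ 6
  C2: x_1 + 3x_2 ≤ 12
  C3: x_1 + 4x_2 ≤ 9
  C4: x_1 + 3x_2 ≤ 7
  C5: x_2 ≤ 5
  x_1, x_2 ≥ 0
Each vertex is the intersection of two constraint boundaries that also satisfies all remaining constraints:
  x_1 = 0 and x_2 = 0 → (0, 0)
  x_1 = 6 and x_2 = 0 → (6, 0)
  x_1 = 6 and x_1 + 3x_2 = 7 → (6, 0.3333)
  x_1 + 4x_2 = 9 and x_1 + 3x_2 = 7 → (1, 2)
  x_1 + 4x_2 = 9 and x_1 = 0 → (0, 2.25)

Vertices: (0, 0), (6, 0), (6, 0.3333), (1, 2), (0, 2.25)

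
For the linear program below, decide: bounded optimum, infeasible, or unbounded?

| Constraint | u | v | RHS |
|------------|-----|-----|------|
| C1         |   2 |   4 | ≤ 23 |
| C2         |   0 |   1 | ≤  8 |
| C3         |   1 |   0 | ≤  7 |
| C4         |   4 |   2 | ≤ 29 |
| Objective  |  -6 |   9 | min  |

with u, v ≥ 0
The point (7, 0) satisfies every constraint, so the LP is feasible; the constraints give u ≤ 7 and v ≤ 8, which with u, v ≥ 0 keep the feasible region inside a bounded box. A feasible, bounded LP attains a finite optimum at a vertex.

Evaluating z = -6u + 9v at each vertex:
  (0, 0): z = 0
  (7, 0): z = -42
  (7, 0.5): z = -37.5
  (5.833, 2.833): z = -9.5
  (0, 5.75): z = 51.75

Feasible with finite optimum z* = -42 at (7, 0).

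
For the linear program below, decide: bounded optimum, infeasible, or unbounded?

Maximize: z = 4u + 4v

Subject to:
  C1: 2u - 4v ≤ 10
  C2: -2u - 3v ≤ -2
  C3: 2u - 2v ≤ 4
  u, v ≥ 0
Feasible point: (0, 1) satisfies every constraint, so the LP is feasible.
Direction d = (0, 1): for each constraint row a, a·d ≤ 0 —
  (2)(0) + (-4)(1) = -4 ≤ 0
  (-2)(0) + (-3)(1) = -3 ≤ 0
  (2)(0) + (-2)(1) = -2 ≤ 0
and d ≥ 0, so (0, 1) + t·d stays feasible for every t ≥ 0. Along this ray z = 4u + 4v changes by 4 per unit t, so z → +∞.

The LP is unbounded; z can be made arbitrarily large.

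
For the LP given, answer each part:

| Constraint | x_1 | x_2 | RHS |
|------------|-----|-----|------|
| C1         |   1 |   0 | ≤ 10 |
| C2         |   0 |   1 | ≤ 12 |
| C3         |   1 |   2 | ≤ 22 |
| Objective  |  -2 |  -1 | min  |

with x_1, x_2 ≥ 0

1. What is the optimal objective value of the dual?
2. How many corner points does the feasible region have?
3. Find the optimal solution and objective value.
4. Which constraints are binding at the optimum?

1. -26 (by strong duality, equal to the primal optimum)
2. 4
3. x_1 = 10, x_2 = 6, z = -26
4. C1, C3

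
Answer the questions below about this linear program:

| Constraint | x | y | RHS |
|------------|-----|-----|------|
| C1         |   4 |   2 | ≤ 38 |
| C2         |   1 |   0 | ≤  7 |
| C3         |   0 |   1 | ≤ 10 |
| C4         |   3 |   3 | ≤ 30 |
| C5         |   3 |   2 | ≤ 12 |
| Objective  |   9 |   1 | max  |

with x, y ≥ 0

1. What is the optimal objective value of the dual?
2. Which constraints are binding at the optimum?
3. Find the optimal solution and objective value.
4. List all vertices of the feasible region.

1. 36 (by strong duality, equal to the primal optimum)
2. C5, y ≥ 0
3. x = 4, y = 0, z = 36
4. (0, 0), (4, 0), (0, 6)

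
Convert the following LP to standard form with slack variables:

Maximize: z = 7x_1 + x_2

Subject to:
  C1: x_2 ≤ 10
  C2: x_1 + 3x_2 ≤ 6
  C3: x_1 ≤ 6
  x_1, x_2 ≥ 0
max z = 7x_1 + x_2

s.t.
  x_2 + s1 = 10
  x_1 + 3x_2 + s2 = 6
  x_1 + s3 = 6
  x_1, x_2, s1, s2, s3 ≥ 0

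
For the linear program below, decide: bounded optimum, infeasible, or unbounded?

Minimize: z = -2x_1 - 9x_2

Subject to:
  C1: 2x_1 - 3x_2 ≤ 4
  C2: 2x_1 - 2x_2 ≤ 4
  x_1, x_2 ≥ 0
Feasible point: (0, 0) satisfies every constraint, so the LP is feasible.
Direction d = (0, 1): for each constraint row a, a·d ≤ 0 —
  (2)(0) + (-3)(1) = -3 ≤ 0
  (2)(0) + (-2)(1) = -2 ≤ 0
and d ≥ 0, so (0, 0) + t·d stays feasible for every t ≥ 0. Along this ray z = -2x_1 - 9x_2 changes by -9 per unit t, so z → −∞.

The LP is unbounded; z can be made arbitrarily small.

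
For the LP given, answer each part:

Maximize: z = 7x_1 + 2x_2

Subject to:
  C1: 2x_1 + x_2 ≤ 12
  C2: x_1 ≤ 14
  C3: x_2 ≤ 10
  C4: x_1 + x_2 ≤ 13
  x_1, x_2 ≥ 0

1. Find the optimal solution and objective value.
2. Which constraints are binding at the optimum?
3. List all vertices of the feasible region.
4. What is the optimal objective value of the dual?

1. x_1 = 6, x_2 = 0, z = 42
2. C1, x_2 ≥ 0
3. (0, 0), (6, 0), (1, 10), (0, 10)
4. 42 (by strong duality, equal to the primal optimum)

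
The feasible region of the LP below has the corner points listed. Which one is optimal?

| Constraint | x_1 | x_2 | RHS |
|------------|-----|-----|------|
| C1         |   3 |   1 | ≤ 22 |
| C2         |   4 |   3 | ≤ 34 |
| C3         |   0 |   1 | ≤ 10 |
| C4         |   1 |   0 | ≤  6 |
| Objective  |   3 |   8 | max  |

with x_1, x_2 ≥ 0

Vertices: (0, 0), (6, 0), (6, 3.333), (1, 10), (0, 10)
Evaluating z = 3x_1 + 8x_2 at each vertex:
  (0, 0): z = 0
  (6, 0): z = 18
  (6, 3.333): z = 44.67
  (1, 10): z = 83
  (0, 10): z = 80

The largest value is z = 83, attained at (1, 10).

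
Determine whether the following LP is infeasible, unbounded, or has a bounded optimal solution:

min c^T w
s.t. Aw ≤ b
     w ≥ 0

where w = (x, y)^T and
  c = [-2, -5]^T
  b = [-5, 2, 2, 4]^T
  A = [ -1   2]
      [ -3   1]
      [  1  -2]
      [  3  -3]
One constraint requires x - 2y ≤ 2, while the constraint -x + 2y ≤ -5 is equivalent to x - 2y ≥ 5. Together they would need 5 ≤ x - 2y ≤ 2, which is impossible since 5 > 2. No point satisfies all constraints.

The feasible region is empty; the LP is infeasible.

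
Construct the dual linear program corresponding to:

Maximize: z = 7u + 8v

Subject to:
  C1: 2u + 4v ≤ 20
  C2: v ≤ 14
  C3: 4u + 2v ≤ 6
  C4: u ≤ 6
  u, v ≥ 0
Minimize: z = 20y1 + 14y2 + 6y3 + 6y4

Subject to:
  C1: -2y1 - 4y3 - y4 ≤ -7
  C2: -4y1 - y2 - 2y3 ≤ -8
  y1, y2, y3, y4 ≥ 0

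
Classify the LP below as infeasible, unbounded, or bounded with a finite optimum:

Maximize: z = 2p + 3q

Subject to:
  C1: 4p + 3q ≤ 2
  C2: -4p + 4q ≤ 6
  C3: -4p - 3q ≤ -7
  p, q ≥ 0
C1 requires 4p + 3q ≤ 2, while C3 (-4p - 3q ≤ -7) is equivalent to 4p + 3q ≥ 7. Together they would need 7 ≤ 4p + 3q ≤ 2, which is impossible since 7 > 2. No point satisfies all constraints.

Infeasible — the constraint set is empty.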